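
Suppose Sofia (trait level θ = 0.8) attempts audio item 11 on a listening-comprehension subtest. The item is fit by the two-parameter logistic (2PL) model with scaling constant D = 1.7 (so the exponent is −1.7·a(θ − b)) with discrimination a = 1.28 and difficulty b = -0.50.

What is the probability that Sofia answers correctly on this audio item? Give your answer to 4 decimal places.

0.9442

P(θ) = 1 / (1 + exp(−D·a(θ − b)))
Exponent: 1.7 × 1.28 × (0.8 − (-0.50)) = 2.8288
1/(1 + e^{-2.8288}) = 0.9442
P = 0.9442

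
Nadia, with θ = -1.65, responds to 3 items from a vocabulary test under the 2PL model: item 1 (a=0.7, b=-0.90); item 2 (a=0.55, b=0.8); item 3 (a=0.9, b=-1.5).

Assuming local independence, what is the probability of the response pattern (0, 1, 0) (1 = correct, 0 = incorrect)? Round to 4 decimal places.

0.0692

P(θ) = 1 / (1 + exp(−a(θ − b)))
P_1 = 1/(1+e^{0.5250}) = 0.3717
P_2 = 1/(1+e^{1.3475}) = 0.2063
P_3 = 1/(1+e^{0.1350}) = 0.4663
L = (1−P_1) × P_2 × (1−P_3) = 0.6283 × 0.2063 × 0.5337 = 0.06917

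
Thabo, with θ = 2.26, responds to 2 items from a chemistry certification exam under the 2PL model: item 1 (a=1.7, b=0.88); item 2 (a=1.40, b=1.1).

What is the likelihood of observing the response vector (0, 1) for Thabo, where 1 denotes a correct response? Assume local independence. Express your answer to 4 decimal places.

P(θ) = 1 / (1 + exp(−a(θ − b)))
P_1 = 1/(1+e^{-2.3460}) = 0.9126
P_2 = 1/(1+e^{-1.6240}) = 0.8353
L = (1−P_1) × P_2 = 0.0874 × 0.8353 = 0.07300

0.0730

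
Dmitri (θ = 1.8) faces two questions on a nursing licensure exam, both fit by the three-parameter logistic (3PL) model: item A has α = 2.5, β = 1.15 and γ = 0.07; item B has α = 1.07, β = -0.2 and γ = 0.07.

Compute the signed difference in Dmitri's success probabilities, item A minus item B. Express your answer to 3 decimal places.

-0.055

P(θ) = γ + (1 − γ) · 1 / (1 + exp(−α(θ − β)))
P_A = 0.8470
P_B = 0.9021
P_A − P_B = -0.0551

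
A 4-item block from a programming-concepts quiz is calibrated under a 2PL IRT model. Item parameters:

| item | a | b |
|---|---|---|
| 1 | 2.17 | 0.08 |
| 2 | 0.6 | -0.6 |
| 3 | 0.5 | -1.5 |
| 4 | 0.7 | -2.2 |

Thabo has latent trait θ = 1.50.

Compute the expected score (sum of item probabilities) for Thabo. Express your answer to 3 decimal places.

P(θ) = 1 / (1 + exp(−a(θ − b)))
P_1 = 1/(1+e^{-3.0814}) = 0.9561
P_2 = 1/(1+e^{-1.2600}) = 0.7790
P_3 = 1/(1+e^{-1.5000}) = 0.8176
P_4 = 1/(1+e^{-2.5900}) = 0.9302
E[score] = 0.9561 + 0.7790 + 0.8176 + 0.9302 = 3.4829

3.483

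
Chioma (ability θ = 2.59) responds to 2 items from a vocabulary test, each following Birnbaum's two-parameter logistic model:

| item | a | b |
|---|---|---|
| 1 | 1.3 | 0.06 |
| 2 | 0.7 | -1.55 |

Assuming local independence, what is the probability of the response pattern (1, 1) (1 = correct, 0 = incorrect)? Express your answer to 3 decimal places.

P(θ) = 1 / (1 + exp(−a(θ − b)))
P_1 = 1/(1+e^{-3.2890}) = 0.9640
P_2 = 1/(1+e^{-2.8980}) = 0.9477
L = P_1 × P_2 = 0.9640 × 0.9477 = 0.91368

0.914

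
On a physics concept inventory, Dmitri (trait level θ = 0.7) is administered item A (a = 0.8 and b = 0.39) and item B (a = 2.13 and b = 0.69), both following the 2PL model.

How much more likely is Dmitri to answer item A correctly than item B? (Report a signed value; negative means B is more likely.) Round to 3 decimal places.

0.056

P(θ) = 1 / (1 + exp(−a(θ − b)))
P_A = 0.5617
P_B = 0.5053
P_A − P_B = 0.0564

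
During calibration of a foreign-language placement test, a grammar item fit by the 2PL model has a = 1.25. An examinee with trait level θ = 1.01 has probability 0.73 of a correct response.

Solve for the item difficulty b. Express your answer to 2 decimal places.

P(θ) = 1 / (1 + exp(−a(θ − b)))
logit(0.73) = ln(0.73/0.27) = 0.9946
b = θ − logit/(a) = 1.01 − 0.9946/1.2500 = 0.2143

0.21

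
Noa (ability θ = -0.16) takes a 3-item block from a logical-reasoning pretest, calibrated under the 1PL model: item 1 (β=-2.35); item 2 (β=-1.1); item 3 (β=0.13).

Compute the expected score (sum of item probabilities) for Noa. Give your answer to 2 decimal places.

P(θ) = 1 / (1 + exp(−(θ − β)))
P_1 = 1/(1+e^{-2.1900}) = 0.8993
P_2 = 1/(1+e^{-0.9400}) = 0.7191
P_3 = 1/(1+e^{0.2900}) = 0.4280
E[score] = 0.8993 + 0.7191 + 0.4280 = 2.0465

2.05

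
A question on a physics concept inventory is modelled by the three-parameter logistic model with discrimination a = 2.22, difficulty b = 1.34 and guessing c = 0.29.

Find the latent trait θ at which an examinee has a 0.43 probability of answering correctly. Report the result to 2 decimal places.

P(θ) = c + (1 − c) · 1 / (1 + exp(−a(θ − b)))
Remove guessing floor: (0.43 − 0.29)/(1 − 0.29) = 0.1972
logit = ln(0.1972/0.8028) = -1.4040
θ = b + logit/(a) = 1.34 + (-1.4040)/2.2200 = 0.7076

0.71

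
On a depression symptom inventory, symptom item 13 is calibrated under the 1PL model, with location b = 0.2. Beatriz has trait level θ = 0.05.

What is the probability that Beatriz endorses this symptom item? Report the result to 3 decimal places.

0.463

P(θ) = 1 / (1 + exp(−(θ − b)))
Exponent: (0.05 − 0.2) = -0.1500
1/(1 + e^{0.1500}) = 0.4626
P = 0.4626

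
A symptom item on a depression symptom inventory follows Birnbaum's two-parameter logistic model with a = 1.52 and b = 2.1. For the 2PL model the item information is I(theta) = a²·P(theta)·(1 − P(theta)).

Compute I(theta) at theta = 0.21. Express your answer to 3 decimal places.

P = 1/(1+e^{2.8728}) = 0.0535
P(1−P) = 0.0535 × 0.9465 = 0.0507
I = a² × P(1−P) = 1.52² × 0.0507 = 0.11702

0.117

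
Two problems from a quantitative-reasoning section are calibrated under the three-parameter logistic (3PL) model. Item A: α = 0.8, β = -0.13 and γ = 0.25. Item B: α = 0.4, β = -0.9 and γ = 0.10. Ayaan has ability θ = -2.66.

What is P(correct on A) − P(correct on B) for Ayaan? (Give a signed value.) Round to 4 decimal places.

P(θ) = γ + (1 − γ) · 1 / (1 + exp(−α(θ − β)))
P_A = 0.3375
P_B = 0.3978
P_A − P_B = -0.0603

-0.0603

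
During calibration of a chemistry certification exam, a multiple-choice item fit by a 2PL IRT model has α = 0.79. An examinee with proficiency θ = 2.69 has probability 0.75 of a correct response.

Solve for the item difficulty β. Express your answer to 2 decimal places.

P(θ) = 1 / (1 + exp(−α(θ − β)))
logit(0.75) = ln(0.75/0.25) = 1.0986
β = θ − logit/(α) = 2.69 − 1.0986/0.7900 = 1.2994

1.30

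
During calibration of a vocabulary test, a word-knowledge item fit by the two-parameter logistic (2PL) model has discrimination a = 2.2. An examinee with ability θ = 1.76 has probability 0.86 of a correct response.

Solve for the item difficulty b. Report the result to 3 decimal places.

P(θ) = 1 / (1 + exp(−a(θ − b)))
logit(0.86) = ln(0.86/0.14) = 1.8153
b = θ − logit/(a) = 1.76 − 1.8153/2.2000 = 0.9349

0.935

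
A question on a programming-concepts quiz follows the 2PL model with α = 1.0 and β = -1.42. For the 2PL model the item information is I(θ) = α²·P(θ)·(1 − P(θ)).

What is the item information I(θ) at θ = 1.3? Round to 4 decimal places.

P = 1/(1+e^{-2.7200}) = 0.9382
P(1−P) = 0.9382 × 0.0618 = 0.0580
I = α² × P(1−P) = 1.0² × 0.0580 = 0.05798

0.0580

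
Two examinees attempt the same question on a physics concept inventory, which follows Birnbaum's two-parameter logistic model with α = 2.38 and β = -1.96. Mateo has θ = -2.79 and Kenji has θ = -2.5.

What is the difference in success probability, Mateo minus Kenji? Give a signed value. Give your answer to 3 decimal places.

-0.095

P(θ) = 1 / (1 + exp(−α(θ − β)))
P(Mateo) = 0.1218  [exponent -1.9754]
P(Kenji) = 0.2167  [exponent -1.2852]
Difference = 0.1218 − 0.2167 = -0.0949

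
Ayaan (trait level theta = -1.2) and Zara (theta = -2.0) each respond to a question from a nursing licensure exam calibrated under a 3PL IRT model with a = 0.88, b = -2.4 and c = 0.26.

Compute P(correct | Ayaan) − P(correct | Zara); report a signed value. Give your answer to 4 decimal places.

P(theta) = c + (1 − c) · 1 / (1 + exp(−a(theta − b)))
P(Ayaan) = 0.8090  [exponent 1.0560]
P(Zara) = 0.6945  [exponent 0.3520]
Difference = 0.8090 − 0.6945 = 0.1146

0.1146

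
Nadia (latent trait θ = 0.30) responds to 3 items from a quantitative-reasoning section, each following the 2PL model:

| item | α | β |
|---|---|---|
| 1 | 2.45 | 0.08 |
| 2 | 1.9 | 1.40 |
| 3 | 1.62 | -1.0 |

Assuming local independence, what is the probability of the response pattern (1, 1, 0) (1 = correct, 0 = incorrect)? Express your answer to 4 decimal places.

P(θ) = 1 / (1 + exp(−α(θ − β)))
P_1 = 1/(1+e^{-0.5390}) = 0.6316
P_2 = 1/(1+e^{2.0900}) = 0.1101
P_3 = 1/(1+e^{-2.1060}) = 0.8915
L = P_1 × P_2 × (1−P_3) = 0.6316 × 0.1101 × 0.1085 = 0.00754

0.0075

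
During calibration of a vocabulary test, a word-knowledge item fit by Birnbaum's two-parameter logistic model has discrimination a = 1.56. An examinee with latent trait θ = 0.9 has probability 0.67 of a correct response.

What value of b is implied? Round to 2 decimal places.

P(θ) = 1 / (1 + exp(−a(θ − b)))
logit(0.67) = ln(0.67/0.33) = 0.7082
b = θ − logit/(a) = 0.9 − 0.7082/1.5600 = 0.4460

0.45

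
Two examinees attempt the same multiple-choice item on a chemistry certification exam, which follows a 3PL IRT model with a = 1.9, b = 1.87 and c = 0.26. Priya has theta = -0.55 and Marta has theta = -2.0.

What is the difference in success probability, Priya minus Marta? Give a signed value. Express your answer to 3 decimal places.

P(theta) = c + (1 − c) · 1 / (1 + exp(−a(theta − b)))
P(Priya) = 0.2674  [exponent -4.5980]
P(Marta) = 0.2605  [exponent -7.3530]
Difference = 0.2674 − 0.2605 = 0.0069

0.007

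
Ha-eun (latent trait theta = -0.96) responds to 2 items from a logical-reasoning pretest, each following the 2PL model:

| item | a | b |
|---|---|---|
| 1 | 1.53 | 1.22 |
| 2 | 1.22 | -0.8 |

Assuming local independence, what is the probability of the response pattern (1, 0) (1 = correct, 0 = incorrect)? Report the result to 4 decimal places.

0.0189

P(theta) = 1 / (1 + exp(−a(theta − b)))
P_1 = 1/(1+e^{3.3354}) = 0.0344
P_2 = 1/(1+e^{0.1952}) = 0.4514
L = P_1 × (1−P_2) = 0.0344 × 0.5486 = 0.01886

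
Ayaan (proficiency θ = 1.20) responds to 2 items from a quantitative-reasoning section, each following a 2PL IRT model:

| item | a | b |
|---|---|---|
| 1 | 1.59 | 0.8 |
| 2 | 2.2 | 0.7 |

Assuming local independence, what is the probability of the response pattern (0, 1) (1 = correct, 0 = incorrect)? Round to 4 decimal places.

P(θ) = 1 / (1 + exp(−a(θ − b)))
P_1 = 1/(1+e^{-0.6360}) = 0.6538
P_2 = 1/(1+e^{-1.1000}) = 0.7503
L = (1−P_1) × P_2 = 0.3462 × 0.7503 = 0.25970

0.2597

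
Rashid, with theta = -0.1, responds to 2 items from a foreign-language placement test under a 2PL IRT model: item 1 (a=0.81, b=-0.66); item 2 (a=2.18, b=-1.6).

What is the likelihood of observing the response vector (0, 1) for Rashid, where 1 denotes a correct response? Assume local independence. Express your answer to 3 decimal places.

0.374

P(theta) = 1 / (1 + exp(−a(theta − b)))
P_1 = 1/(1+e^{-0.4536}) = 0.6115
P_2 = 1/(1+e^{-3.2700}) = 0.9634
L = (1−P_1) × P_2 = 0.3885 × 0.9634 = 0.37428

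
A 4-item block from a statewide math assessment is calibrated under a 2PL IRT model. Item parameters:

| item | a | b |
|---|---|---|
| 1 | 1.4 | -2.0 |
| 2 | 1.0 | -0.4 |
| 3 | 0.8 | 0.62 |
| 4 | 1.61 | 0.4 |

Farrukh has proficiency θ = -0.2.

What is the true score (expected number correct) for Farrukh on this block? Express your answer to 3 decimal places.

P(θ) = 1 / (1 + exp(−a(θ − b)))
P_1 = 1/(1+e^{-2.5200}) = 0.9255
P_2 = 1/(1+e^{-0.2000}) = 0.5498
P_3 = 1/(1+e^{0.6560}) = 0.3416
P_4 = 1/(1+e^{0.9660}) = 0.2757
E[score] = 0.9255 + 0.5498 + 0.3416 + 0.2757 = 2.0927

2.093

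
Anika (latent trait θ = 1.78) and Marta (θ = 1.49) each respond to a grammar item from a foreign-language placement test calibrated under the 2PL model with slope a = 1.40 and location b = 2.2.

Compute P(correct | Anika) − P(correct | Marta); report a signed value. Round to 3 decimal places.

0.087

P(θ) = 1 / (1 + exp(−a(θ − b)))
P(Anika) = 0.3571  [exponent -0.5880]
P(Marta) = 0.2701  [exponent -0.9940]
Difference = 0.3571 − 0.2701 = 0.0870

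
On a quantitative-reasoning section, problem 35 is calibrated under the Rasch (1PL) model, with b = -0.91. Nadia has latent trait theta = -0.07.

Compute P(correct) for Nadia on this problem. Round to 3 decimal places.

P(theta) = 1 / (1 + exp(−(theta − b)))
Exponent: (-0.07 − (-0.91)) = 0.8400
1/(1 + e^{-0.8400}) = 0.6985
P = 0.6985

0.698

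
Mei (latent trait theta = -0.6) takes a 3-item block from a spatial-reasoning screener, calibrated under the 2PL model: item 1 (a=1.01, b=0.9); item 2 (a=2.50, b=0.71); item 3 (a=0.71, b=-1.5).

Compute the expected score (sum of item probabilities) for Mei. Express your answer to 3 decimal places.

0.871

P(theta) = 1 / (1 + exp(−a(theta − b)))
P_1 = 1/(1+e^{1.5150}) = 0.1802
P_2 = 1/(1+e^{3.2750}) = 0.0364
P_3 = 1/(1+e^{-0.6390}) = 0.6545
E[score] = 0.1802 + 0.0364 + 0.6545 = 0.8712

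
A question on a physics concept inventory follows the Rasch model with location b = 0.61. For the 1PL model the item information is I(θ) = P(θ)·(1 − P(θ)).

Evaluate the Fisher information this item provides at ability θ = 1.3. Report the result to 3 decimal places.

P = 1/(1+e^{-0.6900}) = 0.6660
P(1−P) = 0.6660 × 0.3340 = 0.2225
I = P(1−P) = 0.22245

0.222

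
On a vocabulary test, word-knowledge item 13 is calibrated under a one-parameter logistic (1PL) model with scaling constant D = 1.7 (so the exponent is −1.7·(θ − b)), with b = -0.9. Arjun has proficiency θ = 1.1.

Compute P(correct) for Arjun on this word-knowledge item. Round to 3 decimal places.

P(θ) = 1 / (1 + exp(−D·(θ − b)))
Exponent: 1.7 × (1.1 − (-0.9)) = 3.4000
1/(1 + e^{-3.4000}) = 0.9677
P = 0.9677

0.968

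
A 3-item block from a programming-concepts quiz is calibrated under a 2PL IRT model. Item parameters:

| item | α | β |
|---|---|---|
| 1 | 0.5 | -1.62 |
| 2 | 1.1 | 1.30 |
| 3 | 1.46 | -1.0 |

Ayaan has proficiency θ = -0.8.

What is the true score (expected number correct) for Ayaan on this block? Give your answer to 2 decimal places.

P(θ) = 1 / (1 + exp(−α(θ − β)))
P_1 = 1/(1+e^{-0.4100}) = 0.6011
P_2 = 1/(1+e^{2.3100}) = 0.0903
P_3 = 1/(1+e^{-0.2920}) = 0.5725
E[score] = 0.6011 + 0.0903 + 0.5725 = 1.2639

1.26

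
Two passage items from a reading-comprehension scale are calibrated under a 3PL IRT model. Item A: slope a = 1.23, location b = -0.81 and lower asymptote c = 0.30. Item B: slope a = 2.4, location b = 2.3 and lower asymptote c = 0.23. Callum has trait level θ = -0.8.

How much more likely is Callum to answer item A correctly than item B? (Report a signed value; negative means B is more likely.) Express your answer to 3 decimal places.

0.422

P(θ) = c + (1 − c) · 1 / (1 + exp(−a(θ − b)))
P_A = 0.6522
P_B = 0.2305
P_A − P_B = 0.4217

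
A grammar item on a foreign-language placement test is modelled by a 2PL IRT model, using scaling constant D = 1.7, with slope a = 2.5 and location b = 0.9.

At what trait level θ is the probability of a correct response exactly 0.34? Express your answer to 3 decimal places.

0.744

P(θ) = 1 / (1 + exp(−D·a(θ − b)))
logit = ln(0.3400/0.6600) = -0.6633
θ = b + logit/(1.7·a) = 0.9 + (-0.6633)/4.2500 = 0.7439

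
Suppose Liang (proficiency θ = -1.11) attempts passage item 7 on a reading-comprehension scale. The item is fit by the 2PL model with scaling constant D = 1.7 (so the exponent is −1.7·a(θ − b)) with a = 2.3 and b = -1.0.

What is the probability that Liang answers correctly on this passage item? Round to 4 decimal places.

0.3941

P(θ) = 1 / (1 + exp(−D·a(θ − b)))
Exponent: 1.7 × 2.3 × (-1.11 − (-1.0)) = -0.4301
1/(1 + e^{0.4301}) = 0.3941
P = 0.3941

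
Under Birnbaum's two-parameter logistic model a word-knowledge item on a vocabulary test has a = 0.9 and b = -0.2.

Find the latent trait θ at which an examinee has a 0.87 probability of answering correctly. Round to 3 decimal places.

P(θ) = 1 / (1 + exp(−a(θ − b)))
logit = ln(0.8700/0.1300) = 1.9010
θ = b + logit/(a) = -0.2 + 1.9010/0.9000 = 1.9122

1.912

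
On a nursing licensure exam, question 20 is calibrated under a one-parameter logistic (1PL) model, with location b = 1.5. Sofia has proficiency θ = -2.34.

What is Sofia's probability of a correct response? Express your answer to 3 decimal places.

0.021

P(θ) = 1 / (1 + exp(−(θ − b)))
Exponent: (-2.34 − 1.5) = -3.8400
1/(1 + e^{3.8400}) = 0.0210
P = 0.0210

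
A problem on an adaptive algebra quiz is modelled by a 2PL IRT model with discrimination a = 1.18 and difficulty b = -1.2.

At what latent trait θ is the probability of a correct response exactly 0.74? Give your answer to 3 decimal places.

-0.314

P(θ) = 1 / (1 + exp(−a(θ − b)))
logit = ln(0.7400/0.2600) = 1.0460
θ = b + logit/(a) = -1.2 + 1.0460/1.1800 = -0.3136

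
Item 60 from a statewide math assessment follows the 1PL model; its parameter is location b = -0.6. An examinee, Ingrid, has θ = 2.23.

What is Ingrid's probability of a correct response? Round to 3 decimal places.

P(θ) = 1 / (1 + exp(−(θ − b)))
Exponent: (2.23 − (-0.6)) = 2.8300
1/(1 + e^{-2.8300}) = 0.9443
P = 0.9443

0.944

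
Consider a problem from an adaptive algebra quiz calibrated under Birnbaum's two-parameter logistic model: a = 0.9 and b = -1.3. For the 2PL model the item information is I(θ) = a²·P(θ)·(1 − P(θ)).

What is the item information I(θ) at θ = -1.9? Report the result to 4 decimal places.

0.1884

P = 1/(1+e^{0.5400}) = 0.3682
P(1−P) = 0.3682 × 0.6318 = 0.2326
I = a² × P(1−P) = 0.9² × 0.2326 = 0.18843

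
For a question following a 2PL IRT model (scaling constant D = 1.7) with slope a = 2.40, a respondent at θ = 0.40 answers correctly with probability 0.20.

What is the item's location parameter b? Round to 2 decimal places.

P(θ) = 1 / (1 + exp(−D·a(θ − b)))
logit(0.20) = ln(0.20/0.80) = -1.3863
b = θ − logit/(1.7·a) = 0.40 − (-1.3863)/4.0800 = 0.7398

0.74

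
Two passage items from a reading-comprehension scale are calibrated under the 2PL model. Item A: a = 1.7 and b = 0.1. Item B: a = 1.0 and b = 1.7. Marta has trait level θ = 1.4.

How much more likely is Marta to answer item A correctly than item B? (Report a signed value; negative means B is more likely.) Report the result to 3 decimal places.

P(θ) = 1 / (1 + exp(−a(θ − b)))
P_A = 0.9011
P_B = 0.4256
P_A − P_B = 0.4756

0.476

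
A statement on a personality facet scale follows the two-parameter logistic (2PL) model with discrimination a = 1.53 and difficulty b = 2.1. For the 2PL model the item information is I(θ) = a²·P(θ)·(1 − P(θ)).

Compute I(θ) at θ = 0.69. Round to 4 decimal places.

0.2175

P = 1/(1+e^{2.1573}) = 0.1037
P(1−P) = 0.1037 × 0.8963 = 0.0929
I = a² × P(1−P) = 1.53² × 0.0929 = 0.21749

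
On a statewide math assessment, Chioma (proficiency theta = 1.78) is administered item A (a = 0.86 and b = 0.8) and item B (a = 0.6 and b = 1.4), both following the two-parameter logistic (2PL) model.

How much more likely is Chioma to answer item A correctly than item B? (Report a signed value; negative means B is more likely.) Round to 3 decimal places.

P(theta) = 1 / (1 + exp(−a(theta − b)))
P_A = 0.6991
P_B = 0.5568
P_A − P_B = 0.1423

0.142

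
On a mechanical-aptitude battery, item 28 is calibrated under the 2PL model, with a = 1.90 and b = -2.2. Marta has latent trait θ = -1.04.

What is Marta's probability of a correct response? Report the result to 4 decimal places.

P(θ) = 1 / (1 + exp(−a(θ − b)))
Exponent: 1.90 × (-1.04 − (-2.2)) = 2.2040
1/(1 + e^{-2.2040}) = 0.9006

0.9006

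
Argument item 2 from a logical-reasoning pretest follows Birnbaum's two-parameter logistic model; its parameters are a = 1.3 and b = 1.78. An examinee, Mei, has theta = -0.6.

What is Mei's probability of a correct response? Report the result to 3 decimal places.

P(theta) = 1 / (1 + exp(−a(theta − b)))
Exponent: 1.3 × (-0.6 − 1.78) = -3.0940
1/(1 + e^{3.0940}) = 0.0434

0.043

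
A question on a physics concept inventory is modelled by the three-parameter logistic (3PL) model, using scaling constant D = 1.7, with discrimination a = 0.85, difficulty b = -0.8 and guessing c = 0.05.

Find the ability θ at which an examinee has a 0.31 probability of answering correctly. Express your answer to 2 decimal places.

-1.48

P(θ) = c + (1 − c) · 1 / (1 + exp(−D·a(θ − b)))
Remove guessing floor: (0.31 − 0.05)/(1 − 0.05) = 0.2737
logit = ln(0.2737/0.7263) = -0.9760
θ = b + logit/(1.7·a) = -0.8 + (-0.9760)/1.4450 = -1.4754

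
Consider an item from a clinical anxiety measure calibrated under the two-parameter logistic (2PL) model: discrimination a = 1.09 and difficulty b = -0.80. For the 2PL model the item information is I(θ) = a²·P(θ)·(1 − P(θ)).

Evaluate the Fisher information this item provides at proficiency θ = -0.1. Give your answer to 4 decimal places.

0.2577

P = 1/(1+e^{-0.7630}) = 0.6820
P(1−P) = 0.6820 × 0.3180 = 0.2169
I = a² × P(1−P) = 1.09² × 0.2169 = 0.25767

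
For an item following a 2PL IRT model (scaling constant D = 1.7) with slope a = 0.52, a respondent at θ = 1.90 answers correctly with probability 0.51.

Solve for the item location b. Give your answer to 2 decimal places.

P(θ) = 1 / (1 + exp(−D·a(θ − b)))
logit(0.51) = ln(0.51/0.49) = 0.0400
b = θ − logit/(1.7·a) = 1.90 − 0.0400/0.8840 = 1.8547

1.85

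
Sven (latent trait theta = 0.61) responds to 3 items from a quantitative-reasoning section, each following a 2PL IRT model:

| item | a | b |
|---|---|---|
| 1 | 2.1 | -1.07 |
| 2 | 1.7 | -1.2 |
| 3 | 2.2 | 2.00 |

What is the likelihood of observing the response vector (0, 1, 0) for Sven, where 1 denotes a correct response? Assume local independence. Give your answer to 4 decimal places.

P(theta) = 1 / (1 + exp(−a(theta − b)))
P_1 = 1/(1+e^{-3.5280}) = 0.9715
P_2 = 1/(1+e^{-3.0770}) = 0.9559
P_3 = 1/(1+e^{3.0580}) = 0.0449
L = (1−P_1) × P_2 × (1−P_3) = 0.0285 × 0.9559 × 0.9551 = 0.02605

0.0260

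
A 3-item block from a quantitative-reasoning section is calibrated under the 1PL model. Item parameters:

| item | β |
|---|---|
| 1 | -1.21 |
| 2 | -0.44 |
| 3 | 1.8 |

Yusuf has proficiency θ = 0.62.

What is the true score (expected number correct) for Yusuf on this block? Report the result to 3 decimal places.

P(θ) = 1 / (1 + exp(−(θ − β)))
P_1 = 1/(1+e^{-1.8300}) = 0.8618
P_2 = 1/(1+e^{-1.0600}) = 0.7427
P_3 = 1/(1+e^{1.1800}) = 0.2351
E[score] = 0.8618 + 0.7427 + 0.2351 = 1.8395

1.840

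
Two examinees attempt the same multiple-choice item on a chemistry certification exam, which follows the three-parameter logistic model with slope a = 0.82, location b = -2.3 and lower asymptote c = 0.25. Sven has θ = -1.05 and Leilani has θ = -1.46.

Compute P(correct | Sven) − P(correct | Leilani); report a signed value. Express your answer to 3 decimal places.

P(θ) = c + (1 − c) · 1 / (1 + exp(−a(θ − b)))
P(Sven) = 0.8020  [exponent 1.0250]
P(Leilani) = 0.7493  [exponent 0.6888]
Difference = 0.8020 − 0.7493 = 0.0527

0.053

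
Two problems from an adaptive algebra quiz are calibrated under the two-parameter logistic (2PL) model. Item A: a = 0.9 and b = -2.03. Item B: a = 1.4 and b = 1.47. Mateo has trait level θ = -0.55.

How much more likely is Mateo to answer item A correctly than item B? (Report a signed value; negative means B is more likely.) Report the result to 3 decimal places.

P(θ) = 1 / (1 + exp(−a(θ − b)))
P_A = 0.7912
P_B = 0.0558
P_A − P_B = 0.7353

0.735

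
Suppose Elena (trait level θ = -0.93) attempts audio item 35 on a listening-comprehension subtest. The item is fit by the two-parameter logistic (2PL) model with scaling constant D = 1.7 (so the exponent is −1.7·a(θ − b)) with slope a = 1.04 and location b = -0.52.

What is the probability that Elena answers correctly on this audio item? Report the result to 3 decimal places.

P(θ) = 1 / (1 + exp(−D·a(θ − b)))
Exponent: 1.7 × 1.04 × (-0.93 − (-0.52)) = -0.7249
1/(1 + e^{0.7249}) = 0.3263
P = 0.3263

0.326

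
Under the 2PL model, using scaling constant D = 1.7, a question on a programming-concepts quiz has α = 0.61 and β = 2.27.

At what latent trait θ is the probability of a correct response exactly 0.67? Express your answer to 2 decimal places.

P(θ) = 1 / (1 + exp(−D·α(θ − β)))
logit = ln(0.6700/0.3300) = 0.7082
θ = β + logit/(1.7·α) = 2.27 + 0.7082/1.0370 = 2.9529

2.95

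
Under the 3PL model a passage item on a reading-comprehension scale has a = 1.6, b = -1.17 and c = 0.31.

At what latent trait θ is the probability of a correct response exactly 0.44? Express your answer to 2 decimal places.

-2.08

P(θ) = c + (1 − c) · 1 / (1 + exp(−a(θ − b)))
Remove guessing floor: (0.44 − 0.31)/(1 − 0.31) = 0.1884
logit = ln(0.1884/0.8116) = -1.4604
θ = b + logit/(a) = -1.17 + (-1.4604)/1.6000 = -2.0828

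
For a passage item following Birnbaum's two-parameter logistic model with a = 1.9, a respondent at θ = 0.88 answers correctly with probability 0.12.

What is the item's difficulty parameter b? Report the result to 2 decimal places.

P(θ) = 1 / (1 + exp(−a(θ − b)))
logit(0.12) = ln(0.12/0.88) = -1.9924
b = θ − logit/(a) = 0.88 − (-1.9924)/1.9000 = 1.9286

1.93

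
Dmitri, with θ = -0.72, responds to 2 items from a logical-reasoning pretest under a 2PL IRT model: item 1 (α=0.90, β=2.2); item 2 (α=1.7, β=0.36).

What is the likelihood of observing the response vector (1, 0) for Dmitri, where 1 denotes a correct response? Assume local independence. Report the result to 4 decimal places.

P(θ) = 1 / (1 + exp(−α(θ − β)))
P_1 = 1/(1+e^{2.6280}) = 0.0674
P_2 = 1/(1+e^{1.8360}) = 0.1375
L = P_1 × (1−P_2) = 0.0674 × 0.8625 = 0.05809

0.0581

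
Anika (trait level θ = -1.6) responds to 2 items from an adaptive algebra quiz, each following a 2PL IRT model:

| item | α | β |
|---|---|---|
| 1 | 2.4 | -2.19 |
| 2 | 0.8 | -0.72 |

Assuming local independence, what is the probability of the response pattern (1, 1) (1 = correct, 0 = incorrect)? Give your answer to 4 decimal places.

0.2663

P(θ) = 1 / (1 + exp(−α(θ − β)))
P_1 = 1/(1+e^{-1.4160}) = 0.8047
P_2 = 1/(1+e^{0.7040}) = 0.3309
L = P_1 × P_2 = 0.8047 × 0.3309 = 0.26630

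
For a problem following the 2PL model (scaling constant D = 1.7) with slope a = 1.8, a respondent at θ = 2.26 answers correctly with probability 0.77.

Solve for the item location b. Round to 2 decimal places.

P(θ) = 1 / (1 + exp(−D·a(θ − b)))
logit(0.77) = ln(0.77/0.23) = 1.2083
b = θ − logit/(1.7·a) = 2.26 − 1.2083/3.0600 = 1.8651

1.87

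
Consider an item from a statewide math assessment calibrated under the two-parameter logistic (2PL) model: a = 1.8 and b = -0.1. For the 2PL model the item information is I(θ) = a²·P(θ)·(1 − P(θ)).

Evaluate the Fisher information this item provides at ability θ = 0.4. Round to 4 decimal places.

0.6658

P = 1/(1+e^{-0.9000}) = 0.7109
P(1−P) = 0.7109 × 0.2891 = 0.2055
I = a² × P(1−P) = 1.8² × 0.2055 = 0.66582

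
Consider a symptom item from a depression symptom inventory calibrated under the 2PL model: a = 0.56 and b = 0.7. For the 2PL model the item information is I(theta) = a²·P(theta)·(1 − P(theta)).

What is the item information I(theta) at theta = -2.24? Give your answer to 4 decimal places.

0.0425

P = 1/(1+e^{1.6464}) = 0.1616
P(1−P) = 0.1616 × 0.8384 = 0.1355
I = a² × P(1−P) = 0.56² × 0.1355 = 0.04249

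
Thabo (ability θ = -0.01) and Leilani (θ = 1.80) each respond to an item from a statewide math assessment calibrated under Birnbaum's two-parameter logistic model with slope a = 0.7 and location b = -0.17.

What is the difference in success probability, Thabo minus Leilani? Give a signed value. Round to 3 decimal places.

-0.271

P(θ) = 1 / (1 + exp(−a(θ − b)))
P(Thabo) = 0.5280  [exponent 0.1120]
P(Leilani) = 0.7988  [exponent 1.3790]
Difference = 0.5280 − 0.7988 = -0.2709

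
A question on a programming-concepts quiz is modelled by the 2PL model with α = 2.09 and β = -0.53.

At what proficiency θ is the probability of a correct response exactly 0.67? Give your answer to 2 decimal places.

P(θ) = 1 / (1 + exp(−α(θ − β)))
logit = ln(0.6700/0.3300) = 0.7082
θ = β + logit/(α) = -0.53 + 0.7082/2.0900 = -0.1912

-0.19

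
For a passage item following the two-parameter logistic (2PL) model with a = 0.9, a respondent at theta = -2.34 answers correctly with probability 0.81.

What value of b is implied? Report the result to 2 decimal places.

-3.95

P(theta) = 1 / (1 + exp(−a(theta − b)))
logit(0.81) = ln(0.81/0.19) = 1.4500
b = theta − logit/(a) = -2.34 − 1.4500/0.9000 = -3.9511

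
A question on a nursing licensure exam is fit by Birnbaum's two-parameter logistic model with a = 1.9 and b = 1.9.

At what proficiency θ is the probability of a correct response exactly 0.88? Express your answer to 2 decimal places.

P(θ) = 1 / (1 + exp(−a(θ − b)))
logit = ln(0.8800/0.1200) = 1.9924
θ = b + logit/(a) = 1.9 + 1.9924/1.9000 = 2.9486

2.95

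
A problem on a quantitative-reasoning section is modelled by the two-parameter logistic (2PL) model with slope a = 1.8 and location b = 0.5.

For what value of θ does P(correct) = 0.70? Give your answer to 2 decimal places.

P(θ) = 1 / (1 + exp(−a(θ − b)))
logit = ln(0.7000/0.3000) = 0.8473
θ = b + logit/(a) = 0.5 + 0.8473/1.8000 = 0.9707

0.97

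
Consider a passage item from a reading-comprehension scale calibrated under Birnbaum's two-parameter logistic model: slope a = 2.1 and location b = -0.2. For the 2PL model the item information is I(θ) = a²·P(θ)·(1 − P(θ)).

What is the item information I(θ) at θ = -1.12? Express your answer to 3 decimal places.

P = 1/(1+e^{1.9320}) = 0.1265
P(1−P) = 0.1265 × 0.8735 = 0.1105
I = a² × P(1−P) = 2.1² × 0.1105 = 0.48739

0.487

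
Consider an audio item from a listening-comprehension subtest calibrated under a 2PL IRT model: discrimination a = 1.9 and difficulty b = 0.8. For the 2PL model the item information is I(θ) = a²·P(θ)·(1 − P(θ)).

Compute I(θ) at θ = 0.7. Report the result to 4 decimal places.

P = 1/(1+e^{0.1900}) = 0.4526
P(1−P) = 0.4526 × 0.5474 = 0.2478
I = a² × P(1−P) = 1.9² × 0.2478 = 0.89440

0.8944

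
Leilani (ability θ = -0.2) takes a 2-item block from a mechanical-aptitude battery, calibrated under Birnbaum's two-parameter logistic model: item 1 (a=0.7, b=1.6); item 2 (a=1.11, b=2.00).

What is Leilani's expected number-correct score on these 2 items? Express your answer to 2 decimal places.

P(θ) = 1 / (1 + exp(−a(θ − b)))
P_1 = 1/(1+e^{1.2600}) = 0.2210
P_2 = 1/(1+e^{2.4420}) = 0.0800
E[score] = 0.2210 + 0.0800 = 0.3010

0.30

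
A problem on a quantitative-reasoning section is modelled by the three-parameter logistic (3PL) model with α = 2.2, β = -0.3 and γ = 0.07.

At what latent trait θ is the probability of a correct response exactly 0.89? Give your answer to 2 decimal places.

0.61

P(θ) = γ + (1 − γ) · 1 / (1 + exp(−α(θ − β)))
Remove guessing floor: (0.89 − 0.07)/(1 − 0.07) = 0.8817
logit = ln(0.8817/0.1183) = 2.0088
θ = β + logit/(α) = -0.3 + 2.0088/2.2000 = 0.6131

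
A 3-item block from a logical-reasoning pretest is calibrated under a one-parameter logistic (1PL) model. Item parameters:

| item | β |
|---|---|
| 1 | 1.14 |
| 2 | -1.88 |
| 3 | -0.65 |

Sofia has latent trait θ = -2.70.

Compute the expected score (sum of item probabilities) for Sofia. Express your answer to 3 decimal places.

P(θ) = 1 / (1 + exp(−(θ − β)))
P_1 = 1/(1+e^{3.8400}) = 0.0210
P_2 = 1/(1+e^{0.8200}) = 0.3058
P_3 = 1/(1+e^{2.0500}) = 0.1141
E[score] = 0.0210 + 0.3058 + 0.1141 = 0.4409

0.441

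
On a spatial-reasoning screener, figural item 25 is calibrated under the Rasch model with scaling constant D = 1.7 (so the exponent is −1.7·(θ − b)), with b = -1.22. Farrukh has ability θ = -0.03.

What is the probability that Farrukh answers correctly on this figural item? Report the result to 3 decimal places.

P(θ) = 1 / (1 + exp(−D·(θ − b)))
Exponent: 1.7 × (-0.03 − (-1.22)) = 2.0230
1/(1 + e^{-2.0230}) = 0.8832
P = 0.8832

0.883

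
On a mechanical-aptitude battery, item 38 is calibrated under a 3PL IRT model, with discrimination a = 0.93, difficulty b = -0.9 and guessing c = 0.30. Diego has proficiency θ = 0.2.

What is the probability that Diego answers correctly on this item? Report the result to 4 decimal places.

0.8149

P(θ) = c + (1 − c) · 1 / (1 + exp(−a(θ − b)))
Exponent: 0.93 × (0.2 − (-0.9)) = 1.0230
1/(1 + e^{-1.0230}) = 0.7356
P = 0.30 + 0.70 × 0.7356 = 0.8149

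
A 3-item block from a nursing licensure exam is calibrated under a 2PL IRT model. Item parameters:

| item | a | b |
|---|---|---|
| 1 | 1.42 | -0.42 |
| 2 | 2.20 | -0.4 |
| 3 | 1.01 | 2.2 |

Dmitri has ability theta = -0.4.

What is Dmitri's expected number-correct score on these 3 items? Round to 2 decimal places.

1.07

P(theta) = 1 / (1 + exp(−a(theta − b)))
P_1 = 1/(1+e^{-0.0284}) = 0.5071
P_2 = 1/(1+e^{0.0000}) = 0.5000
P_3 = 1/(1+e^{2.6260}) = 0.0675
E[score] = 0.5071 + 0.5000 + 0.0675 = 1.0746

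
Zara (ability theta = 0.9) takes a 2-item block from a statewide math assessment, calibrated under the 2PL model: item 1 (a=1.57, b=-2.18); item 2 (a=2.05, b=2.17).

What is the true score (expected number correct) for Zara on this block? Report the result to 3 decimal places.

P(theta) = 1 / (1 + exp(−a(theta − b)))
P_1 = 1/(1+e^{-4.8356}) = 0.9921
P_2 = 1/(1+e^{2.6035}) = 0.0689
E[score] = 0.9921 + 0.0689 = 1.0610

1.061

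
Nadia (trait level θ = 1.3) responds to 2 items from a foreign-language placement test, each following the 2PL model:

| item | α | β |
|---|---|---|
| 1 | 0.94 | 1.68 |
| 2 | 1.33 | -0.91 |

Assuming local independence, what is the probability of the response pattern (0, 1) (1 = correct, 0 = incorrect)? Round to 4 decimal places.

0.5588

P(θ) = 1 / (1 + exp(−α(θ − β)))
P_1 = 1/(1+e^{0.3572}) = 0.4116
P_2 = 1/(1+e^{-2.9393}) = 0.9498
L = (1−P_1) × P_2 = 0.5884 × 0.9498 = 0.55880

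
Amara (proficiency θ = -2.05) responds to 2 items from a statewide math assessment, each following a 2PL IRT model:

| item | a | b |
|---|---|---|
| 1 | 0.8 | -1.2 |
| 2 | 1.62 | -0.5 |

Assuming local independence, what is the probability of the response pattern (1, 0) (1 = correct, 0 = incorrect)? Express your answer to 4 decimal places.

P(θ) = 1 / (1 + exp(−a(θ − b)))
P_1 = 1/(1+e^{0.6800}) = 0.3363
P_2 = 1/(1+e^{2.5110}) = 0.0751
L = P_1 × (1−P_2) = 0.3363 × 0.9249 = 0.31101

0.3110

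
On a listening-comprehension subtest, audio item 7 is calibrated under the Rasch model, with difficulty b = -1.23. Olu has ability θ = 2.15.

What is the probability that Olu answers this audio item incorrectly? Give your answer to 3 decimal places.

0.033

P(θ) = 1 / (1 + exp(−(θ − b)))
Exponent: (2.15 − (-1.23)) = 3.3800
1/(1 + e^{-3.3800}) = 0.9671
P = 0.9671
P(incorrect) = 1 − 0.9671 = 0.0329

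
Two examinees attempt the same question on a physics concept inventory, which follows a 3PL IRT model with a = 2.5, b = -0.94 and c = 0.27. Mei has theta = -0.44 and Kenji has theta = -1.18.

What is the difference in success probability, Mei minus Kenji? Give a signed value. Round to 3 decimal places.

0.309

P(theta) = c + (1 − c) · 1 / (1 + exp(−a(theta − b)))
P(Mei) = 0.8374  [exponent 1.2500]
P(Kenji) = 0.5287  [exponent -0.6000]
Difference = 0.8374 − 0.5287 = 0.3088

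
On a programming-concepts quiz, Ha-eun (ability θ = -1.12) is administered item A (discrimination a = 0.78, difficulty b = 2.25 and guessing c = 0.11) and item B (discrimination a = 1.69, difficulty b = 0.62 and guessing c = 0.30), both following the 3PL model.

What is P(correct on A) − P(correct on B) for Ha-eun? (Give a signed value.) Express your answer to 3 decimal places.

-0.165

P(θ) = c + (1 − c) · 1 / (1 + exp(−a(θ − b)))
P_A = 0.1699
P_B = 0.3351
P_A − P_B = -0.1652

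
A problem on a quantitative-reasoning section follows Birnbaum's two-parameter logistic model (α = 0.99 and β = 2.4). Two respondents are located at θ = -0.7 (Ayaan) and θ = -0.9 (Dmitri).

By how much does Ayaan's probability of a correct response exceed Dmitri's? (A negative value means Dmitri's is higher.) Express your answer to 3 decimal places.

P(θ) = 1 / (1 + exp(−α(θ − β)))
P(Ayaan) = 0.0444  [exponent -3.0690]
P(Dmitri) = 0.0367  [exponent -3.2670]
Difference = 0.0444 − 0.0367 = 0.0077

0.008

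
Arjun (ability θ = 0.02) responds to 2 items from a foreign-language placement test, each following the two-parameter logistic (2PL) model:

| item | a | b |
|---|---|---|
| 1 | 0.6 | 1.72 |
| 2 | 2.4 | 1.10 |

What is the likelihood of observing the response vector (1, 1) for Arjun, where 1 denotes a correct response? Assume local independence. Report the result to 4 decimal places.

P(θ) = 1 / (1 + exp(−a(θ − b)))
P_1 = 1/(1+e^{1.0200}) = 0.2650
P_2 = 1/(1+e^{2.5920}) = 0.0697
L = P_1 × P_2 = 0.2650 × 0.0697 = 0.01846

0.0185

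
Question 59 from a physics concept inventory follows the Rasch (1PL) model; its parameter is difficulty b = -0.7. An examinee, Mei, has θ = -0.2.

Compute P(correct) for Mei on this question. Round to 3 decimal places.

0.622

P(θ) = 1 / (1 + exp(−(θ − b)))
Exponent: (-0.2 − (-0.7)) = 0.5000
1/(1 + e^{-0.5000}) = 0.6225
P = 0.6225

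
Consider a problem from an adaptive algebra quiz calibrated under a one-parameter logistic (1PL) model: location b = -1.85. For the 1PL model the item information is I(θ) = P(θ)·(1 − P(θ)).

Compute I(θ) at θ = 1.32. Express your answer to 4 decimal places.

P = 1/(1+e^{-3.1700}) = 0.9597
P(1−P) = 0.9597 × 0.0403 = 0.0387
I = P(1−P) = 0.03869

0.0387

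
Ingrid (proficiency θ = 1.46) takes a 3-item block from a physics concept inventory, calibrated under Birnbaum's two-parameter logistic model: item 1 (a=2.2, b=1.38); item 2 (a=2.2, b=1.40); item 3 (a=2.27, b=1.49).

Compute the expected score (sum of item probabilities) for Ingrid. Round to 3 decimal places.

P(θ) = 1 / (1 + exp(−a(θ − b)))
P_1 = 1/(1+e^{-0.1760}) = 0.5439
P_2 = 1/(1+e^{-0.1320}) = 0.5330
P_3 = 1/(1+e^{0.0681}) = 0.4830
E[score] = 0.5439 + 0.5330 + 0.4830 = 1.5598

1.560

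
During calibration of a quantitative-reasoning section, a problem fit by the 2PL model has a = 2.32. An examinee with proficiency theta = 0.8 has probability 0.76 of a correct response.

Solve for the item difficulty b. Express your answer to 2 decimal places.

0.30

P(theta) = 1 / (1 + exp(−a(theta − b)))
logit(0.76) = ln(0.76/0.24) = 1.1527
b = theta − logit/(a) = 0.8 − 1.1527/2.3200 = 0.3032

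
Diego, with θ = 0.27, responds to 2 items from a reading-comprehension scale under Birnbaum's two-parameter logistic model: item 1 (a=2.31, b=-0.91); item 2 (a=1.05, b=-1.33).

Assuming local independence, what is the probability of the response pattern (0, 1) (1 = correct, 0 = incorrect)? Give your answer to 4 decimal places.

0.0518

P(θ) = 1 / (1 + exp(−a(θ − b)))
P_1 = 1/(1+e^{-2.7258}) = 0.9385
P_2 = 1/(1+e^{-1.6800}) = 0.8429
L = (1−P_1) × P_2 = 0.0615 × 0.8429 = 0.05181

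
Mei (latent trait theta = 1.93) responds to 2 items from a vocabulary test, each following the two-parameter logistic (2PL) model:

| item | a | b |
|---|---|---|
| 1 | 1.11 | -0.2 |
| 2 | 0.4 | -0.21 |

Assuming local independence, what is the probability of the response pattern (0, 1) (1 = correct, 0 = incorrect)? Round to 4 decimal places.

P(theta) = 1 / (1 + exp(−a(theta − b)))
P_1 = 1/(1+e^{-2.3643}) = 0.9141
P_2 = 1/(1+e^{-0.8560}) = 0.7018
L = (1−P_1) × P_2 = 0.0859 × 0.7018 = 0.06031

0.0603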